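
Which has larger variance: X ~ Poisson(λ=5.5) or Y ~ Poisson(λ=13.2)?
Y has larger variance (13.2000 > 5.5000)

Compute the variance for each distribution:

X ~ Poisson(λ=5.5):
Var(X) = 5.5000

Y ~ Poisson(λ=13.2):
Var(Y) = 13.2000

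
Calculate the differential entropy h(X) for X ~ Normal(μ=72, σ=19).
4.3634 nats

We have X ~ Normal(μ=72, σ=19).

The differential entropy measures the uncertainty or information content of the distribution.

For a Normal distribution with μ=72, σ=19:
h(X) = 4.3634 nats

(In bits, this would be 6.2950 bits.)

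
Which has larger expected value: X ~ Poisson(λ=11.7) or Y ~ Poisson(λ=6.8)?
X has larger mean (11.7000 > 6.8000)

Compute the expected value for each distribution:

X ~ Poisson(λ=11.7):
E[X] = 11.7000

Y ~ Poisson(λ=6.8):
E[Y] = 6.8000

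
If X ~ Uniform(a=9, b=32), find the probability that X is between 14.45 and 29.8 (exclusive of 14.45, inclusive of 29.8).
0.667391

We have X ~ Uniform(a=9, b=32).

To find P(14.45 < X ≤ 29.8), we use:
P(14.45 < X ≤ 29.8) = P(X ≤ 29.8) - P(X ≤ 14.45)
                 = F(29.8) - F(14.45)
                 = 0.904348 - 0.236957
                 = 0.667391

So there's approximately a 66.7% chance that X falls in this range.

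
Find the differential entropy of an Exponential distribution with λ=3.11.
-0.1346 nats

We have X ~ Exponential(λ=3.11).

The differential entropy measures the uncertainty or information content of the distribution.

For an Exponential distribution with λ=3.11:
h(X) = -0.1346 nats

(In bits, this would be -0.1942 bits.)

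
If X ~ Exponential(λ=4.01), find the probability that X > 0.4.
0.201091

We have X ~ Exponential(λ=4.01).

P(X > 0.4) = 1 - P(X ≤ 0.4)
                = 1 - F(0.4)
                = 1 - 0.798909
                = 0.201091

So there's approximately a 20.1% chance that X exceeds 0.4.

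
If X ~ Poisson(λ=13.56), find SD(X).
3.6824

We have X ~ Poisson(λ=13.56).

For a Poisson distribution with λ=13.56:
σ = √Var(X) = 3.6824

The standard deviation is the square root of the variance.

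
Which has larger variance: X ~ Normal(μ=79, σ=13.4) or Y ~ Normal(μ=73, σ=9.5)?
X has larger variance (179.5600 > 90.2500)

Compute the variance for each distribution:

X ~ Normal(μ=79, σ=13.4):
Var(X) = 179.5600

Y ~ Normal(μ=73, σ=9.5):
Var(Y) = 90.2500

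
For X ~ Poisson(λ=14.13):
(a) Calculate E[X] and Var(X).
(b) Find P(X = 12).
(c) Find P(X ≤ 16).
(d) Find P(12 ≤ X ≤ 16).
(a) E[X] = 14.1300, Var(X) = 14.1300
(b) P(X = 12) = 0.096558
(c) P(X ≤ 16) = 0.744563
(d) P(12 ≤ X ≤ 16) = 0.495336

We have X ~ Poisson(λ=14.13).

(a) Moments:
E[X] = 14.1300
Var(X) = 14.1300
σ = √Var(X) = 3.7590

(b) Point probability using PMF:
P(X = 12) = 0.096558

(c) Cumulative probability using CDF:
P(X ≤ 16) = F(16) = 0.744563

(d) Range probability:
P(12 ≤ X ≤ 16) = P(X ≤ 16) - P(X ≤ 11)
                   = F(16) - F(11)
                   = 0.744563 - 0.249226
                   = 0.495336

This means approximately 49.5% of outcomes fall in the interval [12, 16].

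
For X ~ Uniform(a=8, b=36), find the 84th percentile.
31.5200

We have X ~ Uniform(a=8, b=36).

We want to find x such that P(X ≤ x) = 0.84.

This is the 84th percentile, which means 84% of values fall below this point.

Using the inverse CDF (quantile function):
x = F⁻¹(0.84) = 31.5200

Verification: P(X ≤ 31.5200) = 0.84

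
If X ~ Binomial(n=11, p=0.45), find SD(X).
1.6500

We have X ~ Binomial(n=11, p=0.45).

For a Binomial distribution with n=11, p=0.45:
σ = √Var(X) = 1.6500

The standard deviation is the square root of the variance.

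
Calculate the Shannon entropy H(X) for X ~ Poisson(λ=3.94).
2.0786 nats

We have X ~ Poisson(λ=3.94).

The Shannon entropy measures the uncertainty or information content of the distribution.

For a Poisson distribution with λ=3.94:
H(X) = 2.0786 nats

(In bits, this would be 2.9988 bits.)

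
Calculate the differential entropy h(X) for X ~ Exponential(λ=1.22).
0.8011 nats

We have X ~ Exponential(λ=1.22).

The differential entropy measures the uncertainty or information content of the distribution.

For an Exponential distribution with λ=1.22:
h(X) = 0.8011 nats

(In bits, this would be 1.1558 bits.)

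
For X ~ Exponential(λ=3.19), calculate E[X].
0.3135

We have X ~ Exponential(λ=3.19).

For an Exponential distribution with λ=3.19:
E[X] = 0.3135

This is the expected (average) value of X.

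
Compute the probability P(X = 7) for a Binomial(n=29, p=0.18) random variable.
0.121382

We have X ~ Binomial(n=29, p=0.18).

For a Binomial distribution, the PMF gives us the probability of each outcome.

Using the PMF formula:
P(X = 7) = 0.121382

Rounded to 4 decimal places: 0.1214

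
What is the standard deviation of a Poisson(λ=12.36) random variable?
3.5157

We have X ~ Poisson(λ=12.36).

For a Poisson distribution with λ=12.36:
σ = √Var(X) = 3.5157

The standard deviation is the square root of the variance.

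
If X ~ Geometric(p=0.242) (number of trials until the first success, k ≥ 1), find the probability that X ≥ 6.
0.250234

We have X ~ Geometric(p=0.242) (number of trials until the first success, k ≥ 1).

For discrete distributions, P(X ≥ 6) = 1 - P(X ≤ 5).

P(X ≤ 5) = 0.749766
P(X ≥ 6) = 1 - 0.749766 = 0.250234

So there's approximately a 25.0% chance that X is at least 6.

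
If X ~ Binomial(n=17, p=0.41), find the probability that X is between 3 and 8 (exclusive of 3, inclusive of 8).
0.737180

We have X ~ Binomial(n=17, p=0.41).

To find P(3 < X ≤ 8), we use:
P(3 < X ≤ 8) = P(X ≤ 8) - P(X ≤ 3)
                 = F(8) - F(3)
                 = 0.776189 - 0.039010
                 = 0.737180

So there's approximately a 73.7% chance that X falls in this range.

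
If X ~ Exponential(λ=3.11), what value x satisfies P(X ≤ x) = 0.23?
0.0840

We have X ~ Exponential(λ=3.11).

We want to find x such that P(X ≤ x) = 0.23.

This is the 23rd percentile, which means 23% of values fall below this point.

Using the inverse CDF (quantile function):
x = F⁻¹(0.23) = 0.0840

Verification: P(X ≤ 0.0840) = 0.23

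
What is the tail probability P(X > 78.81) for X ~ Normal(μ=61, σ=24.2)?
0.230880

We have X ~ Normal(μ=61, σ=24.2).

P(X > 78.81) = 1 - P(X ≤ 78.81)
                = 1 - F(78.81)
                = 1 - 0.769120
                = 0.230880

So there's approximately a 23.1% chance that X exceeds 78.81.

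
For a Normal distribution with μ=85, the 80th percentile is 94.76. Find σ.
σ = 11.5967

For X ~ Normal(μ, σ), the p-th percentile satisfies x = μ + z_p × σ,
where z_p = Φ⁻¹(p) is the standard normal quantile.

Step 1: z_{0.8} = Φ⁻¹(0.8) = 0.8416

Step 2: Solve for σ:
94.76 = 85 + 0.8416 × σ
σ = (94.76 - 85) / 0.8416
σ = 9.76 / 0.8416
σ = 11.5967

Verification: μ + z × σ = 85 + 0.8416 × 11.5967 = 94.76 ✓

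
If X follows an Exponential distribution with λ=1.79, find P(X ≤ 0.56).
0.633002

We have X ~ Exponential(λ=1.79).

The CDF gives us P(X ≤ k).

Using the CDF:
P(X ≤ 0.56) = 0.633002

This means there's approximately a 63.3% chance that X is at most 0.56.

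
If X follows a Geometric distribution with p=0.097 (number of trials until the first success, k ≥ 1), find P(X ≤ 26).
0.929550

We have X ~ Geometric(p=0.097) (number of trials until the first success, k ≥ 1).

The CDF gives us P(X ≤ k).

Using the CDF:
P(X ≤ 26) = 0.929550

This means there's approximately a 93.0% chance that X is at most 26.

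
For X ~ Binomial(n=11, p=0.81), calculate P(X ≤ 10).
0.901523

We have X ~ Binomial(n=11, p=0.81).

The CDF gives us P(X ≤ k).

Using the CDF:
P(X ≤ 10) = 0.901523

This means there's approximately a 90.2% chance that X is at most 10.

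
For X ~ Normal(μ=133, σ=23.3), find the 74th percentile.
147.9899

We have X ~ Normal(μ=133, σ=23.3).

We want to find x such that P(X ≤ x) = 0.74.

This is the 74th percentile, which means 74% of values fall below this point.

Using the inverse CDF (quantile function):
x = F⁻¹(0.74) = 147.9899

Verification: P(X ≤ 147.9899) = 0.74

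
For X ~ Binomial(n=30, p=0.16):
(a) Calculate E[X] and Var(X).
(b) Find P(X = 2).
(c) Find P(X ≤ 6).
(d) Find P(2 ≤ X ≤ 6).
(a) E[X] = 4.8000, Var(X) = 4.0320
(b) P(X = 2) = 0.084440
(c) P(X ≤ 6) = 0.806374
(d) P(2 ≤ X ≤ 6) = 0.770451

We have X ~ Binomial(n=30, p=0.16).

(a) Moments:
E[X] = 4.8000
Var(X) = 4.0320
σ = √Var(X) = 2.0080

(b) Point probability using PMF:
P(X = 2) = 0.084440

(c) Cumulative probability using CDF:
P(X ≤ 6) = F(6) = 0.806374

(d) Range probability:
P(2 ≤ X ≤ 6) = P(X ≤ 6) - P(X ≤ 1)
                   = F(6) - F(1)
                   = 0.806374 - 0.035923
                   = 0.770451

This means approximately 77.0% of outcomes fall in the interval [2, 6].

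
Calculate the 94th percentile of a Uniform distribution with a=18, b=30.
29.2800

We have X ~ Uniform(a=18, b=30).

We want to find x such that P(X ≤ x) = 0.94.

This is the 94th percentile, which means 94% of values fall below this point.

Using the inverse CDF (quantile function):
x = F⁻¹(0.94) = 29.2800

Verification: P(X ≤ 29.2800) = 0.94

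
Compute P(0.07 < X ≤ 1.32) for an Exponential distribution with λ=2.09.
0.800531

We have X ~ Exponential(λ=2.09).

To find P(0.07 < X ≤ 1.32), we use:
P(0.07 < X ≤ 1.32) = P(X ≤ 1.32) - P(X ≤ 0.07)
                 = F(1.32) - F(0.07)
                 = 0.936632 - 0.136102
                 = 0.800531

So there's approximately a 80.1% chance that X falls in this range.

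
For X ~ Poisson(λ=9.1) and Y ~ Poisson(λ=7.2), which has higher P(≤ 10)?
Y has higher probability (P(Y ≤ 10) = 0.8867 > P(X ≤ 10) = 0.6941)

Compute P(≤ 10) for each distribution:

X ~ Poisson(λ=9.1):
P(X ≤ 10) = 0.6941

Y ~ Poisson(λ=7.2):
P(Y ≤ 10) = 0.8867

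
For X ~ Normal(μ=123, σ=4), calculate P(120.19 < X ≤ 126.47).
0.565982

We have X ~ Normal(μ=123, σ=4).

To find P(120.19 < X ≤ 126.47), we use:
P(120.19 < X ≤ 126.47) = P(X ≤ 126.47) - P(X ≤ 120.19)
                 = F(126.47) - F(120.19)
                 = 0.807166 - 0.241184
                 = 0.565982

So there's approximately a 56.6% chance that X falls in this range.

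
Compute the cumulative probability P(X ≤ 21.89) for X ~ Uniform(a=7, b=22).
0.992667

We have X ~ Uniform(a=7, b=22).

The CDF gives us P(X ≤ k).

Using the CDF:
P(X ≤ 21.89) = 0.992667

This means there's approximately a 99.3% chance that X is at most 21.89.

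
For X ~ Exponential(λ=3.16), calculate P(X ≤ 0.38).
0.699047

We have X ~ Exponential(λ=3.16).

The CDF gives us P(X ≤ k).

Using the CDF:
P(X ≤ 0.38) = 0.699047

This means there's approximately a 69.9% chance that X is at most 0.38.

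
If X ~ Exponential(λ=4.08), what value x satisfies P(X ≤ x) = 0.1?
0.0258

We have X ~ Exponential(λ=4.08).

We want to find x such that P(X ≤ x) = 0.1.

This is the 10th percentile, which means 10% of values fall below this point.

Using the inverse CDF (quantile function):
x = F⁻¹(0.1) = 0.0258

Verification: P(X ≤ 0.0258) = 0.1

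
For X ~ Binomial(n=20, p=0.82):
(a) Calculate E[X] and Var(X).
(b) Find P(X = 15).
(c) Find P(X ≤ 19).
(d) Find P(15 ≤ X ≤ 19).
(a) E[X] = 16.4000, Var(X) = 2.9520
(b) P(X = 15) = 0.149284
(c) P(X ≤ 19) = 0.981108
(d) P(15 ≤ X ≤ 19) = 0.845510

We have X ~ Binomial(n=20, p=0.82).

(a) Moments:
E[X] = 16.4000
Var(X) = 2.9520
σ = √Var(X) = 1.7181

(b) Point probability using PMF:
P(X = 15) = 0.149284

(c) Cumulative probability using CDF:
P(X ≤ 19) = F(19) = 0.981108

(d) Range probability:
P(15 ≤ X ≤ 19) = P(X ≤ 19) - P(X ≤ 14)
                   = F(19) - F(14)
                   = 0.981108 - 0.135598
                   = 0.845510

This means approximately 84.6% of outcomes fall in the interval [15, 19].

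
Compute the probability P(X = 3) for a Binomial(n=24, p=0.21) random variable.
0.132751

We have X ~ Binomial(n=24, p=0.21).

For a Binomial distribution, the PMF gives us the probability of each outcome.

Using the PMF formula:
P(X = 3) = 0.132751

Rounded to 4 decimal places: 0.1328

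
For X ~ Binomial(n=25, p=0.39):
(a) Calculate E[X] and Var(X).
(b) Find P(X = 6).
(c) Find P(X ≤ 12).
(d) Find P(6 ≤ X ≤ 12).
(a) E[X] = 9.7500, Var(X) = 5.9475
(b) P(X = 6) = 0.051984
(c) P(X ≤ 12) = 0.869686
(d) P(6 ≤ X ≤ 12) = 0.833026

We have X ~ Binomial(n=25, p=0.39).

(a) Moments:
E[X] = 9.7500
Var(X) = 5.9475
σ = √Var(X) = 2.4387

(b) Point probability using PMF:
P(X = 6) = 0.051984

(c) Cumulative probability using CDF:
P(X ≤ 12) = F(12) = 0.869686

(d) Range probability:
P(6 ≤ X ≤ 12) = P(X ≤ 12) - P(X ≤ 5)
                   = F(12) - F(5)
                   = 0.869686 - 0.036660
                   = 0.833026

This means approximately 83.3% of outcomes fall in the interval [6, 12].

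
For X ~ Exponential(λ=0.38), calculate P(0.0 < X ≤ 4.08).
0.787837

We have X ~ Exponential(λ=0.38).

To find P(0.0 < X ≤ 4.08), we use:
P(0.0 < X ≤ 4.08) = P(X ≤ 4.08) - P(X ≤ 0.0)
                 = F(4.08) - F(0.0)
                 = 0.787837 - 0.000000
                 = 0.787837

So there's approximately a 78.8% chance that X falls in this range.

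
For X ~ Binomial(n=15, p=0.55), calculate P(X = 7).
0.164736

We have X ~ Binomial(n=15, p=0.55).

For a Binomial distribution, the PMF gives us the probability of each outcome.

Using the PMF formula:
P(X = 7) = 0.164736

Rounded to 4 decimal places: 0.1647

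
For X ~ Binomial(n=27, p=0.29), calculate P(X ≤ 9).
0.765014

We have X ~ Binomial(n=27, p=0.29).

The CDF gives us P(X ≤ k).

Using the CDF:
P(X ≤ 9) = 0.765014

This means there's approximately a 76.5% chance that X is at most 9.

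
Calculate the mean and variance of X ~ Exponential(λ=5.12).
E[X] = 0.1953, Var(X) = 0.0381

We have X ~ Exponential(λ=5.12).

For an Exponential distribution with λ=5.12:

Expected value:
E[X] = 0.1953

Variance:
Var(X) = 0.0381

Standard deviation:
σ = √Var(X) = 0.1953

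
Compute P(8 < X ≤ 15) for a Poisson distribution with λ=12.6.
0.678343

We have X ~ Poisson(λ=12.6).

To find P(8 < X ≤ 15), we use:
P(8 < X ≤ 15) = P(X ≤ 15) - P(X ≤ 8)
                 = F(15) - F(8)
                 = 0.797849 - 0.119506
                 = 0.678343

So there's approximately a 67.8% chance that X falls in this range.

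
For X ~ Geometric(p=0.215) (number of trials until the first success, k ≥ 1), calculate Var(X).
16.9822

We have X ~ Geometric(p=0.215) (number of trials until the first success, k ≥ 1).

For a Geometric distribution with p=0.215 (number of trials until the first success, k ≥ 1):
Var(X) = 16.9822

The variance measures the spread of the distribution around the mean.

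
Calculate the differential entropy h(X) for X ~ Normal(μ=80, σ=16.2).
4.2039 nats

We have X ~ Normal(μ=80, σ=16.2).

The differential entropy measures the uncertainty or information content of the distribution.

For a Normal distribution with μ=80, σ=16.2:
h(X) = 4.2039 nats

(In bits, this would be 6.0650 bits.)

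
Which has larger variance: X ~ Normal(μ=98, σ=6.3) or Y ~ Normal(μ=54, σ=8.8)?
Y has larger variance (77.4400 > 39.6900)

Compute the variance for each distribution:

X ~ Normal(μ=98, σ=6.3):
Var(X) = 39.6900

Y ~ Normal(μ=54, σ=8.8):
Var(Y) = 77.4400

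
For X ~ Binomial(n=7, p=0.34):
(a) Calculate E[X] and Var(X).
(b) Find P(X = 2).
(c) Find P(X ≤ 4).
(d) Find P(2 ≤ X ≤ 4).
(a) E[X] = 2.3800, Var(X) = 1.5708
(b) P(X = 2) = 0.304016
(c) P(X ≤ 4) = 0.950775
(d) P(2 ≤ X ≤ 4) = 0.699507

We have X ~ Binomial(n=7, p=0.34).

(a) Moments:
E[X] = 2.3800
Var(X) = 1.5708
σ = √Var(X) = 1.2533

(b) Point probability using PMF:
P(X = 2) = 0.304016

(c) Cumulative probability using CDF:
P(X ≤ 4) = F(4) = 0.950775

(d) Range probability:
P(2 ≤ X ≤ 4) = P(X ≤ 4) - P(X ≤ 1)
                   = F(4) - F(1)
                   = 0.950775 - 0.251268
                   = 0.699507

This means approximately 70.0% of outcomes fall in the interval [2, 4].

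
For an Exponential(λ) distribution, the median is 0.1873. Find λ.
λ = 3.7007

For X ~ Exponential(λ), the CDF is F(x) = 1 - e^(-λx).
The median m satisfies F(m) = 0.5:
1 - e^(-λm) = 0.5
e^(-λm) = 0.5
λm = ln(2)
m = ln(2) / λ

Given m = 0.1873:
λ = ln(2) / 0.1873 = 0.693147 / 0.1873 = 3.7007

Verification: ln(2) / 3.7007 = 0.1873 ✓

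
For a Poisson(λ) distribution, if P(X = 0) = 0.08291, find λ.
λ = 2.4900

For a Poisson(λ) distribution, the PMF at 0 is:
P(X = 0) = λ^0 e^(-λ) / 0! = e^(-λ)

Given P(X = 0) = 0.08291:
e^(-λ) = 0.08291
-λ = ln(0.08291)
λ = -ln(0.08291) = 2.4900

Verification: e^(-2.4900) = 0.08291 ✓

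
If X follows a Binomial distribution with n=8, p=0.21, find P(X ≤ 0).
0.151711

We have X ~ Binomial(n=8, p=0.21).

The CDF gives us P(X ≤ k).

Using the CDF:
P(X ≤ 0) = 0.151711

This means there's approximately a 15.2% chance that X is at most 0.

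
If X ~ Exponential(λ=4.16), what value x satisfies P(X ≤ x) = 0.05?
0.0123

We have X ~ Exponential(λ=4.16).

We want to find x such that P(X ≤ x) = 0.05.

This is the 5th percentile, which means 5% of values fall below this point.

Using the inverse CDF (quantile function):
x = F⁻¹(0.05) = 0.0123

Verification: P(X ≤ 0.0123) = 0.05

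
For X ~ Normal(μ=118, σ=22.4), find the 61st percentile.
124.2567

We have X ~ Normal(μ=118, σ=22.4).

We want to find x such that P(X ≤ x) = 0.61.

This is the 61st percentile, which means 61% of values fall below this point.

Using the inverse CDF (quantile function):
x = F⁻¹(0.61) = 124.2567

Verification: P(X ≤ 124.2567) = 0.61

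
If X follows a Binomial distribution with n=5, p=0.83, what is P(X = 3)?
0.165246

We have X ~ Binomial(n=5, p=0.83).

For a Binomial distribution, the PMF gives us the probability of each outcome.

Using the PMF formula:
P(X = 3) = 0.165246

Rounded to 4 decimal places: 0.1652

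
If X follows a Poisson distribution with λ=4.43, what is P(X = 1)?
0.052781

We have X ~ Poisson(λ=4.43).

For a Poisson distribution, the PMF gives us the probability of each outcome.

Using the PMF formula:
P(X = 1) = 0.052781

Rounded to 4 decimal places: 0.0528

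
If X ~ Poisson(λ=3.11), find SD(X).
1.7635

We have X ~ Poisson(λ=3.11).

For a Poisson distribution with λ=3.11:
σ = √Var(X) = 1.7635

The standard deviation is the square root of the variance.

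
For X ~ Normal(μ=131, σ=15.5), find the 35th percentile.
125.0275

We have X ~ Normal(μ=131, σ=15.5).

We want to find x such that P(X ≤ x) = 0.35.

This is the 35th percentile, which means 35% of values fall below this point.

Using the inverse CDF (quantile function):
x = F⁻¹(0.35) = 125.0275

Verification: P(X ≤ 125.0275) = 0.35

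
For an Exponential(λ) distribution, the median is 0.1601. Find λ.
λ = 4.3295

For X ~ Exponential(λ), the CDF is F(x) = 1 - e^(-λx).
The median m satisfies F(m) = 0.5:
1 - e^(-λm) = 0.5
e^(-λm) = 0.5
λm = ln(2)
m = ln(2) / λ

Given m = 0.1601:
λ = ln(2) / 0.1601 = 0.693147 / 0.1601 = 4.3295

Verification: ln(2) / 4.3295 = 0.1601 ✓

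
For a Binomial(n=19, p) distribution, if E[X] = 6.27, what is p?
p = 0.33

For a Binomial(n, p) distribution:
E[X] = n × p

Given n = 19 and E[X] = 6.27:
6.27 = 19 × p
p = 6.27 / 19 = 0.33

Verification: Binomial(19, 0.33) has E[X] = 6.27 ✓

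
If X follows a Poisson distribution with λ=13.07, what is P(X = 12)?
0.109330

We have X ~ Poisson(λ=13.07).

For a Poisson distribution, the PMF gives us the probability of each outcome.

Using the PMF formula:
P(X = 12) = 0.109330

Rounded to 4 decimal places: 0.1093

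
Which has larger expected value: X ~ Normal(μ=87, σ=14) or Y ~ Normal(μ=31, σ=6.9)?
X has larger mean (87.0000 > 31.0000)

Compute the expected value for each distribution:

X ~ Normal(μ=87, σ=14):
E[X] = 87.0000

Y ~ Normal(μ=31, σ=6.9):
E[Y] = 31.0000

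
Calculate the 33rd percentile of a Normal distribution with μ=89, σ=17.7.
81.2135

We have X ~ Normal(μ=89, σ=17.7).

We want to find x such that P(X ≤ x) = 0.33.

This is the 33rd percentile, which means 33% of values fall below this point.

Using the inverse CDF (quantile function):
x = F⁻¹(0.33) = 81.2135

Verification: P(X ≤ 81.2135) = 0.33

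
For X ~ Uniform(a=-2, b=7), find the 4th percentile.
-1.6400

We have X ~ Uniform(a=-2, b=7).

We want to find x such that P(X ≤ x) = 0.04.

This is the 4th percentile, which means 4% of values fall below this point.

Using the inverse CDF (quantile function):
x = F⁻¹(0.04) = -1.6400

Verification: P(X ≤ -1.6400) = 0.04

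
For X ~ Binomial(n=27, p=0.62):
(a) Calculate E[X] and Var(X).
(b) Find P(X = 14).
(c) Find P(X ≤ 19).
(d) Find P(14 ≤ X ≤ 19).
(a) E[X] = 16.7400, Var(X) = 6.3612
(b) P(X = 14) = 0.085697
(c) P(X ≤ 19) = 0.863996
(d) P(14 ≤ X ≤ 19) = 0.763274

We have X ~ Binomial(n=27, p=0.62).

(a) Moments:
E[X] = 16.7400
Var(X) = 6.3612
σ = √Var(X) = 2.5221

(b) Point probability using PMF:
P(X = 14) = 0.085697

(c) Cumulative probability using CDF:
P(X ≤ 19) = F(19) = 0.863996

(d) Range probability:
P(14 ≤ X ≤ 19) = P(X ≤ 19) - P(X ≤ 13)
                   = F(19) - F(13)
                   = 0.863996 - 0.100723
                   = 0.763274

This means approximately 76.3% of outcomes fall in the interval [14, 19].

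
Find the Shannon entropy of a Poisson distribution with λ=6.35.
2.3286 nats

We have X ~ Poisson(λ=6.35).

The Shannon entropy measures the uncertainty or information content of the distribution.

For a Poisson distribution with λ=6.35:
H(X) = 2.3286 nats

(In bits, this would be 3.3595 bits.)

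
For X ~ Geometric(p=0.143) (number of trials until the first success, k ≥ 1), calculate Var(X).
41.9091

We have X ~ Geometric(p=0.143) (number of trials until the first success, k ≥ 1).

For a Geometric distribution with p=0.143 (number of trials until the first success, k ≥ 1):
Var(X) = 41.9091

The variance measures the spread of the distribution around the mean.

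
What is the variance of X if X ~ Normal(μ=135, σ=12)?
144.0000

We have X ~ Normal(μ=135, σ=12).

For a Normal distribution with μ=135, σ=12:
Var(X) = 144.0000

The variance measures the spread of the distribution around the mean.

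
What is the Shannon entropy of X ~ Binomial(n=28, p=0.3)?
2.3021 nats

We have X ~ Binomial(n=28, p=0.3).

The Shannon entropy measures the uncertainty or information content of the distribution.

For a Binomial distribution with n=28, p=0.3:
H(X) = 2.3021 nats

(In bits, this would be 3.3212 bits.)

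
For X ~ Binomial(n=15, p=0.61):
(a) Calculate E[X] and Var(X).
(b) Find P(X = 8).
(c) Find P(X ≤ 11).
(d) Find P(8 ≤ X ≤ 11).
(a) E[X] = 9.1500, Var(X) = 3.5685
(b) P(X = 8) = 0.169293
(c) P(X ≤ 11) = 0.896120
(d) P(8 ≤ X ≤ 11) = 0.705928

We have X ~ Binomial(n=15, p=0.61).

(a) Moments:
E[X] = 9.1500
Var(X) = 3.5685
σ = √Var(X) = 1.8890

(b) Point probability using PMF:
P(X = 8) = 0.169293

(c) Cumulative probability using CDF:
P(X ≤ 11) = F(11) = 0.896120

(d) Range probability:
P(8 ≤ X ≤ 11) = P(X ≤ 11) - P(X ≤ 7)
                   = F(11) - F(7)
                   = 0.896120 - 0.190191
                   = 0.705928

This means approximately 70.6% of outcomes fall in the interval [8, 11].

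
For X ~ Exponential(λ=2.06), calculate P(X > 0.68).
0.246400

We have X ~ Exponential(λ=2.06).

P(X > 0.68) = 1 - P(X ≤ 0.68)
                = 1 - F(0.68)
                = 1 - 0.753600
                = 0.246400

So there's approximately a 24.6% chance that X exceeds 0.68.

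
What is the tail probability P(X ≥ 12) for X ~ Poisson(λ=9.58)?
0.256596

We have X ~ Poisson(λ=9.58).

For discrete distributions, P(X ≥ 12) = 1 - P(X ≤ 11).

P(X ≤ 11) = 0.743404
P(X ≥ 12) = 1 - 0.743404 = 0.256596

So there's approximately a 25.7% chance that X is at least 12.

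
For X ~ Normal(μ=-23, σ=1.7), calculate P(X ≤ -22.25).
0.670457

We have X ~ Normal(μ=-23, σ=1.7).

The CDF gives us P(X ≤ k).

Using the CDF:
P(X ≤ -22.25) = 0.670457

This means there's approximately a 67.0% chance that X is at most -22.25.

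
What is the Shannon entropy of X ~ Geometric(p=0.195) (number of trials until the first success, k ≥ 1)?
2.5302 nats

We have X ~ Geometric(p=0.195) (number of trials until the first success, k ≥ 1).

The Shannon entropy measures the uncertainty or information content of the distribution.

For a Geometric distribution with p=0.195 (number of trials until the first success, k ≥ 1):
H(X) = 2.5302 nats

(In bits, this would be 3.6503 bits.)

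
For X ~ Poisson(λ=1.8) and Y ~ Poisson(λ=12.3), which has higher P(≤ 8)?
X has higher probability (P(X ≤ 8) = 0.9999 > P(Y ≤ 8) = 0.1363)

Compute P(≤ 8) for each distribution:

X ~ Poisson(λ=1.8):
P(X ≤ 8) = 0.9999

Y ~ Poisson(λ=12.3):
P(Y ≤ 8) = 0.1363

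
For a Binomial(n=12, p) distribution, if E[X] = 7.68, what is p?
p = 0.64

For a Binomial(n, p) distribution:
E[X] = n × p

Given n = 12 and E[X] = 7.68:
7.68 = 12 × p
p = 7.68 / 12 = 0.64

Verification: Binomial(12, 0.64) has E[X] = 7.68 ✓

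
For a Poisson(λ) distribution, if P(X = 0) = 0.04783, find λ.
λ = 3.0401

For a Poisson(λ) distribution, the PMF at 0 is:
P(X = 0) = λ^0 e^(-λ) / 0! = e^(-λ)

Given P(X = 0) = 0.04783:
e^(-λ) = 0.04783
-λ = ln(0.04783)
λ = -ln(0.04783) = 3.0401

Verification: e^(-3.0401) = 0.04783 ✓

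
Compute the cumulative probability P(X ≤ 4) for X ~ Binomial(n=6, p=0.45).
0.930802

We have X ~ Binomial(n=6, p=0.45).

The CDF gives us P(X ≤ k).

Using the CDF:
P(X ≤ 4) = 0.930802

This means there's approximately a 93.1% chance that X is at most 4.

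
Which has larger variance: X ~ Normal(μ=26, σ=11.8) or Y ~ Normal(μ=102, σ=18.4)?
Y has larger variance (338.5600 > 139.2400)

Compute the variance for each distribution:

X ~ Normal(μ=26, σ=11.8):
Var(X) = 139.2400

Y ~ Normal(μ=102, σ=18.4):
Var(Y) = 338.5600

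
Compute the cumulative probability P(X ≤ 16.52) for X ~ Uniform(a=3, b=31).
0.482857

We have X ~ Uniform(a=3, b=31).

The CDF gives us P(X ≤ k).

Using the CDF:
P(X ≤ 16.52) = 0.482857

This means there's approximately a 48.3% chance that X is at most 16.52.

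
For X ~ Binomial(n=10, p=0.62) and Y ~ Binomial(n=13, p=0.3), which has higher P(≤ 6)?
Y has higher probability (P(Y ≤ 6) = 0.9376 > P(X ≤ 6) = 0.5664)

Compute P(≤ 6) for each distribution:

X ~ Binomial(n=10, p=0.62):
P(X ≤ 6) = 0.5664

Y ~ Binomial(n=13, p=0.3):
P(Y ≤ 6) = 0.9376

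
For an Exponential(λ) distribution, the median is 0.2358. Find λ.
λ = 2.9396

For X ~ Exponential(λ), the CDF is F(x) = 1 - e^(-λx).
The median m satisfies F(m) = 0.5:
1 - e^(-λm) = 0.5
e^(-λm) = 0.5
λm = ln(2)
m = ln(2) / λ

Given m = 0.2358:
λ = ln(2) / 0.2358 = 0.693147 / 0.2358 = 2.9396

Verification: ln(2) / 2.9396 = 0.2358 ✓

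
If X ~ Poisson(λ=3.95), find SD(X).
1.9875

We have X ~ Poisson(λ=3.95).

For a Poisson distribution with λ=3.95:
σ = √Var(X) = 1.9875

The standard deviation is the square root of the variance.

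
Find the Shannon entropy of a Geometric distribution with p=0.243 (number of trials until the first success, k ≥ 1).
2.2819 nats

We have X ~ Geometric(p=0.243) (number of trials until the first success, k ≥ 1).

The Shannon entropy measures the uncertainty or information content of the distribution.

For a Geometric distribution with p=0.243 (number of trials until the first success, k ≥ 1):
H(X) = 2.2819 nats

(In bits, this would be 3.2922 bits.)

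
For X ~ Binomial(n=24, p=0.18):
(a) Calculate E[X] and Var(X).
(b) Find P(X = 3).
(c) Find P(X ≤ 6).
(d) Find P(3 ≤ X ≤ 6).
(a) E[X] = 4.3200, Var(X) = 3.5424
(b) P(X = 3) = 0.182860
(c) P(X ≤ 6) = 0.874389
(d) P(3 ≤ X ≤ 6) = 0.707253

We have X ~ Binomial(n=24, p=0.18).

(a) Moments:
E[X] = 4.3200
Var(X) = 3.5424
σ = √Var(X) = 1.8821

(b) Point probability using PMF:
P(X = 3) = 0.182860

(c) Cumulative probability using CDF:
P(X ≤ 6) = F(6) = 0.874389

(d) Range probability:
P(3 ≤ X ≤ 6) = P(X ≤ 6) - P(X ≤ 2)
                   = F(6) - F(2)
                   = 0.874389 - 0.167135
                   = 0.707253

This means approximately 70.7% of outcomes fall in the interval [3, 6].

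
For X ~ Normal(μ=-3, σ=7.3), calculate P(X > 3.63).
0.181881

We have X ~ Normal(μ=-3, σ=7.3).

P(X > 3.63) = 1 - P(X ≤ 3.63)
                = 1 - F(3.63)
                = 1 - 0.818119
                = 0.181881

So there's approximately a 18.2% chance that X exceeds 3.63.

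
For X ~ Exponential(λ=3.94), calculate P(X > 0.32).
0.283427

We have X ~ Exponential(λ=3.94).

P(X > 0.32) = 1 - P(X ≤ 0.32)
                = 1 - F(0.32)
                = 1 - 0.716573
                = 0.283427

So there's approximately a 28.3% chance that X exceeds 0.32.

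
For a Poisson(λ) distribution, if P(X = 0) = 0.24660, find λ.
λ = 1.4000

For a Poisson(λ) distribution, the PMF at 0 is:
P(X = 0) = λ^0 e^(-λ) / 0! = e^(-λ)

Given P(X = 0) = 0.24660:
e^(-λ) = 0.24660
-λ = ln(0.24660)
λ = -ln(0.24660) = 1.4000

Verification: e^(-1.4000) = 0.24660 ✓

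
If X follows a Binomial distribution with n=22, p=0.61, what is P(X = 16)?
0.096489

We have X ~ Binomial(n=22, p=0.61).

For a Binomial distribution, the PMF gives us the probability of each outcome.

Using the PMF formula:
P(X = 16) = 0.096489

Rounded to 4 decimal places: 0.0965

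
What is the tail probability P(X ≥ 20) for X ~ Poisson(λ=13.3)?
0.051394

We have X ~ Poisson(λ=13.3).

For discrete distributions, P(X ≥ 20) = 1 - P(X ≤ 19).

P(X ≤ 19) = 0.948606
P(X ≥ 20) = 1 - 0.948606 = 0.051394

So there's approximately a 5.1% chance that X is at least 20.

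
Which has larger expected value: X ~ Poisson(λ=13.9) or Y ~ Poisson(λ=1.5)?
X has larger mean (13.9000 > 1.5000)

Compute the expected value for each distribution:

X ~ Poisson(λ=13.9):
E[X] = 13.9000

Y ~ Poisson(λ=1.5):
E[Y] = 1.5000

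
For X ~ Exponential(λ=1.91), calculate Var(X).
0.2741

We have X ~ Exponential(λ=1.91).

For an Exponential distribution with λ=1.91:
Var(X) = 0.2741

The variance measures the spread of the distribution around the mean.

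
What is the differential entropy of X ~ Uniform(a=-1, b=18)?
2.9444 nats

We have X ~ Uniform(a=-1, b=18).

The differential entropy measures the uncertainty or information content of the distribution.

For a Uniform distribution with a=-1, b=18:
h(X) = 2.9444 nats

(In bits, this would be 4.2479 bits.)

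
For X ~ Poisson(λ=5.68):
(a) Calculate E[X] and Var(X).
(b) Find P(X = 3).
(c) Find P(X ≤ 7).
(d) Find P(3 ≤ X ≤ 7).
(a) E[X] = 5.6800, Var(X) = 5.6800
(b) P(X = 3) = 0.104256
(c) P(X ≤ 7) = 0.786738
(d) P(3 ≤ X ≤ 7) = 0.708871

We have X ~ Poisson(λ=5.68).

(a) Moments:
E[X] = 5.6800
Var(X) = 5.6800
σ = √Var(X) = 2.3833

(b) Point probability using PMF:
P(X = 3) = 0.104256

(c) Cumulative probability using CDF:
P(X ≤ 7) = F(7) = 0.786738

(d) Range probability:
P(3 ≤ X ≤ 7) = P(X ≤ 7) - P(X ≤ 2)
                   = F(7) - F(2)
                   = 0.786738 - 0.077867
                   = 0.708871

This means approximately 70.9% of outcomes fall in the interval [3, 7].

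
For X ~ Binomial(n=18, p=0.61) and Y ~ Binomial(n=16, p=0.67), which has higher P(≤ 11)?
Y has higher probability (P(Y ≤ 11) = 0.6504 > P(X ≤ 11) = 0.5921)

Compute P(≤ 11) for each distribution:

X ~ Binomial(n=18, p=0.61):
P(X ≤ 11) = 0.5921

Y ~ Binomial(n=16, p=0.67):
P(Y ≤ 11) = 0.6504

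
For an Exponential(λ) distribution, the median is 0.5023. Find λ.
λ = 1.3799

For X ~ Exponential(λ), the CDF is F(x) = 1 - e^(-λx).
The median m satisfies F(m) = 0.5:
1 - e^(-λm) = 0.5
e^(-λm) = 0.5
λm = ln(2)
m = ln(2) / λ

Given m = 0.5023:
λ = ln(2) / 0.5023 = 0.693147 / 0.5023 = 1.3799

Verification: ln(2) / 1.3799 = 0.5023 ✓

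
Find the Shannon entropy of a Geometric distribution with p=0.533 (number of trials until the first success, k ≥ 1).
1.2964 nats

We have X ~ Geometric(p=0.533) (number of trials until the first success, k ≥ 1).

The Shannon entropy measures the uncertainty or information content of the distribution.

For a Geometric distribution with p=0.533 (number of trials until the first success, k ≥ 1):
H(X) = 1.2964 nats

(In bits, this would be 1.8703 bits.)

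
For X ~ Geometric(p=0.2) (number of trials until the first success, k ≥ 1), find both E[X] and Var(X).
E[X] = 5.0000, Var(X) = 20.0000

We have X ~ Geometric(p=0.2) (number of trials until the first success, k ≥ 1).

For a Geometric distribution with p=0.2 (number of trials until the first success, k ≥ 1):

Expected value:
E[X] = 5.0000

Variance:
Var(X) = 20.0000

Standard deviation:
σ = √Var(X) = 4.4721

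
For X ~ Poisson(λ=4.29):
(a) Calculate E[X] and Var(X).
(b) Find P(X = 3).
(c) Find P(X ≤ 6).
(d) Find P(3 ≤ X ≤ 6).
(a) E[X] = 4.2900, Var(X) = 4.2900
(b) P(X = 3) = 0.180342
(c) P(X ≤ 6) = 0.856979
(d) P(3 ≤ X ≤ 6) = 0.658366

We have X ~ Poisson(λ=4.29).

(a) Moments:
E[X] = 4.2900
Var(X) = 4.2900
σ = √Var(X) = 2.0712

(b) Point probability using PMF:
P(X = 3) = 0.180342

(c) Cumulative probability using CDF:
P(X ≤ 6) = F(6) = 0.856979

(d) Range probability:
P(3 ≤ X ≤ 6) = P(X ≤ 6) - P(X ≤ 2)
                   = F(6) - F(2)
                   = 0.856979 - 0.198612
                   = 0.658366

This means approximately 65.8% of outcomes fall in the interval [3, 6].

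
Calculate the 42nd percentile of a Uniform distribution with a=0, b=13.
5.4600

We have X ~ Uniform(a=0, b=13).

We want to find x such that P(X ≤ x) = 0.42.

This is the 42nd percentile, which means 42% of values fall below this point.

Using the inverse CDF (quantile function):
x = F⁻¹(0.42) = 5.4600

Verification: P(X ≤ 5.4600) = 0.42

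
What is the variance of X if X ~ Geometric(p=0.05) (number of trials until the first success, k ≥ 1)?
380.0000

We have X ~ Geometric(p=0.05) (number of trials until the first success, k ≥ 1).

For a Geometric distribution with p=0.05 (number of trials until the first success, k ≥ 1):
Var(X) = 380.0000

The variance measures the spread of the distribution around the mean.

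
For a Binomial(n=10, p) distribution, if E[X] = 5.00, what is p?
p = 0.5

For a Binomial(n, p) distribution:
E[X] = n × p

Given n = 10 and E[X] = 5.00:
5.00 = 10 × p
p = 5.00 / 10 = 0.5

Verification: Binomial(10, 0.5) has E[X] = 5.00 ✓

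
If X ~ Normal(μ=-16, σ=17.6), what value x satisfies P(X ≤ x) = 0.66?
-8.7406

We have X ~ Normal(μ=-16, σ=17.6).

We want to find x such that P(X ≤ x) = 0.66.

This is the 66th percentile, which means 66% of values fall below this point.

Using the inverse CDF (quantile function):
x = F⁻¹(0.66) = -8.7406

Verification: P(X ≤ -8.7406) = 0.66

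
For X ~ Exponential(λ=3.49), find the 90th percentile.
0.6598

We have X ~ Exponential(λ=3.49).

We want to find x such that P(X ≤ x) = 0.9.

This is the 90th percentile, which means 90% of values fall below this point.

Using the inverse CDF (quantile function):
x = F⁻¹(0.9) = 0.6598

Verification: P(X ≤ 0.6598) = 0.9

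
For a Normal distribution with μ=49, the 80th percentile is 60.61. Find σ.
σ = 13.7948

For X ~ Normal(μ, σ), the p-th percentile satisfies x = μ + z_p × σ,
where z_p = Φ⁻¹(p) is the standard normal quantile.

Step 1: z_{0.8} = Φ⁻¹(0.8) = 0.8416

Step 2: Solve for σ:
60.61 = 49 + 0.8416 × σ
σ = (60.61 - 49) / 0.8416
σ = 11.61 / 0.8416
σ = 13.7948

Verification: μ + z × σ = 49 + 0.8416 × 13.7948 = 60.61 ✓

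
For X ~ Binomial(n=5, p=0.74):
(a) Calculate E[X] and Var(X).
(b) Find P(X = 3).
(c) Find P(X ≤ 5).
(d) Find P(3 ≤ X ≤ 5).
(a) E[X] = 3.7000, Var(X) = 0.9620
(b) P(X = 3) = 0.273931
(c) P(X ≤ 5) = 1.000000
(d) P(3 ≤ X ≤ 5) = 0.885658

We have X ~ Binomial(n=5, p=0.74).

(a) Moments:
E[X] = 3.7000
Var(X) = 0.9620
σ = √Var(X) = 0.9808

(b) Point probability using PMF:
P(X = 3) = 0.273931

(c) Cumulative probability using CDF:
P(X ≤ 5) = F(5) = 1.000000

(d) Range probability:
P(3 ≤ X ≤ 5) = P(X ≤ 5) - P(X ≤ 2)
                   = F(5) - F(2)
                   = 1.000000 - 0.114342
                   = 0.885658

This means approximately 88.6% of outcomes fall in the interval [3, 5].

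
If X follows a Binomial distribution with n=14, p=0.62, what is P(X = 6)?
0.074161

We have X ~ Binomial(n=14, p=0.62).

For a Binomial distribution, the PMF gives us the probability of each outcome.

Using the PMF formula:
P(X = 6) = 0.074161

Rounded to 4 decimal places: 0.0742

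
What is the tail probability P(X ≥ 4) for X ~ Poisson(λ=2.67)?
0.279305

We have X ~ Poisson(λ=2.67).

For discrete distributions, P(X ≥ 4) = 1 - P(X ≤ 3).

P(X ≤ 3) = 0.720695
P(X ≥ 4) = 1 - 0.720695 = 0.279305

So there's approximately a 27.9% chance that X is at least 4.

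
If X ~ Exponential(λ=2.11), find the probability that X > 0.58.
0.294110

We have X ~ Exponential(λ=2.11).

P(X > 0.58) = 1 - P(X ≤ 0.58)
                = 1 - F(0.58)
                = 1 - 0.705890
                = 0.294110

So there's approximately a 29.4% chance that X exceeds 0.58.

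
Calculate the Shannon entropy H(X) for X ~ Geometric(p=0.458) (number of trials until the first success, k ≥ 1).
1.5057 nats

We have X ~ Geometric(p=0.458) (number of trials until the first success, k ≥ 1).

The Shannon entropy measures the uncertainty or information content of the distribution.

For a Geometric distribution with p=0.458 (number of trials until the first success, k ≥ 1):
H(X) = 1.5057 nats

(In bits, this would be 2.1723 bits.)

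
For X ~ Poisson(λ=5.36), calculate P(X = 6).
0.154824

We have X ~ Poisson(λ=5.36).

For a Poisson distribution, the PMF gives us the probability of each outcome.

Using the PMF formula:
P(X = 6) = 0.154824

Rounded to 4 decimal places: 0.1548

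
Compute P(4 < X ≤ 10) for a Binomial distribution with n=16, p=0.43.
0.852657

We have X ~ Binomial(n=16, p=0.43).

To find P(4 < X ≤ 10), we use:
P(4 < X ≤ 10) = P(X ≤ 10) - P(X ≤ 4)
                 = F(10) - F(4)
                 = 0.965799 - 0.113142
                 = 0.852657

So there's approximately a 85.3% chance that X falls in this range.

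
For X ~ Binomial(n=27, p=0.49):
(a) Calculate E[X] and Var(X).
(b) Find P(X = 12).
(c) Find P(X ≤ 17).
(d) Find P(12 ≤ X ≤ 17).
(a) E[X] = 13.2300, Var(X) = 6.7473
(b) P(X = 12) = 0.136789
(c) P(X ≤ 17) = 0.950558
(d) P(12 ≤ X ≤ 17) = 0.697219

We have X ~ Binomial(n=27, p=0.49).

(a) Moments:
E[X] = 13.2300
Var(X) = 6.7473
σ = √Var(X) = 2.5976

(b) Point probability using PMF:
P(X = 12) = 0.136789

(c) Cumulative probability using CDF:
P(X ≤ 17) = F(17) = 0.950558

(d) Range probability:
P(12 ≤ X ≤ 17) = P(X ≤ 17) - P(X ≤ 11)
                   = F(17) - F(11)
                   = 0.950558 - 0.253339
                   = 0.697219

This means approximately 69.7% of outcomes fall in the interval [12, 17].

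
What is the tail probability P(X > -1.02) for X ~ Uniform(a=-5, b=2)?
0.431429

We have X ~ Uniform(a=-5, b=2).

P(X > -1.02) = 1 - P(X ≤ -1.02)
                = 1 - F(-1.02)
                = 1 - 0.568571
                = 0.431429

So there's approximately a 43.1% chance that X exceeds -1.02.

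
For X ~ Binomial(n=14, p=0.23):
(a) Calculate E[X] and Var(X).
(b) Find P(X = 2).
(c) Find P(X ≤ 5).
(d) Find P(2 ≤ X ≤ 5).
(a) E[X] = 3.2200, Var(X) = 2.4794
(b) P(X = 2) = 0.209115
(c) P(X ≤ 5) = 0.920272
(d) P(2 ≤ X ≤ 5) = 0.786811

We have X ~ Binomial(n=14, p=0.23).

(a) Moments:
E[X] = 3.2200
Var(X) = 2.4794
σ = √Var(X) = 1.5746

(b) Point probability using PMF:
P(X = 2) = 0.209115

(c) Cumulative probability using CDF:
P(X ≤ 5) = F(5) = 0.920272

(d) Range probability:
P(2 ≤ X ≤ 5) = P(X ≤ 5) - P(X ≤ 1)
                   = F(5) - F(1)
                   = 0.920272 - 0.133460
                   = 0.786811

This means approximately 78.7% of outcomes fall in the interval [2, 5].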